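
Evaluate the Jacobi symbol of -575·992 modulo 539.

1

By multiplicativity, (-575·992/539) = (-575/539)·(992/539).
First factor (-575/539):
(-575/539)
  = -(575/539)    [539 ≡ 3 mod 4 ⇒ (-1/539) = -1]
  = -(36/539)    [575 ≡ 36 mod 539]
  = -(9/539)    [539 ≡ 3 mod 8 ⇒ (2/539)^2 = +1]
  = -(539/9)    [QR: 9 ≡ 1 mod 4, sign kept]
  = -(8/9)    [539 ≡ 8 mod 9]
  = -(1/9)    [9 ≡ 1 mod 8 ⇒ (2/9)^3 = +1]
  = -1    [(1/9) = 1]
Second factor (992/539):
(992/539)
  = (453/539)    [992 ≡ 453 mod 539]
  = (539/453)    [QR: 453 ≡ 1 mod 4, sign kept]
  = (86/453)    [539 ≡ 86 mod 453]
  = -(43/453)    [453 ≡ 5 mod 8 ⇒ (2/453) = -1]
  = -(453/43)    [QR: 453 ≡ 1 mod 4, sign kept]
  = -(23/43)    [453 ≡ 23 mod 43]
  = (43/23)    [QR: both ≡ 3 mod 4, sign flips]
  = (20/23)    [43 ≡ 20 mod 23]
  = (5/23)    [23 ≡ 7 mod 8 ⇒ (2/23)^2 = +1]
  = (23/5)    [QR: 5 ≡ 1 mod 4, sign kept]
  = (3/5)    [23 ≡ 3 mod 5]
  = (5/3)    [QR: 5 ≡ 1 mod 4, sign kept]
  = (2/3)    [5 ≡ 2 mod 3]
  = -(1/3)    [3 ≡ 3 mod 8 ⇒ (2/3) = -1]
  = -1    [(1/3) = 1]
Product: (-1)·(-1) = 1.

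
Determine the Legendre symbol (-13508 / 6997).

-1

Reduce the numerator: -13508 ≡ 486 (mod 6997), so (-13508 / 6997) = (486 / 6997).
Factor out 2: 486 = 2·243. Since 6997 ≡ 5 (mod 8), (2 / 6997) = -1. Now have -(243 / 6997).
6997 ≡ 1 (mod 4), so quadratic reciprocity gives (243 / 6997) = (6997 / 243). Reduce: 6997 ≡ 193 (mod 243). Now have -(193 / 243).
193 ≡ 1 (mod 4), so quadratic reciprocity gives (193 / 243) = (243 / 193). Reduce: 243 ≡ 50 (mod 193). Now have -(50 / 193).
Factor out 2: 50 = 2·25. Since 193 ≡ 1 (mod 8), (2 / 193) = +1. Now have -(25 / 193).
25 ≡ 1 (mod 4), so quadratic reciprocity gives (25 / 193) = (193 / 25). Reduce: 193 ≡ 18 (mod 25). Now have -(18 / 25).
Factor out 2: 18 = 2·9. Since 25 ≡ 1 (mod 8), (2 / 25) = +1. Now have -(9 / 25).
9 ≡ 1 (mod 4), so quadratic reciprocity gives (9 / 25) = (25 / 9). Reduce: 25 ≡ 7 (mod 9). Now have -(7 / 9).
9 ≡ 1 (mod 4), so quadratic reciprocity gives (7 / 9) = (9 / 7). Reduce: 9 ≡ 2 (mod 7). Now have -(2 / 7).
Factor out 2: 2 = 2. Since 7 ≡ 7 (mod 8), (2 / 7) = +1. Now have -(1 / 7).
(1 / 7) = 1. Collecting the sign factors: -1.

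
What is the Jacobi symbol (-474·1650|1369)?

By multiplicativity, (-474·1650|1369) = (-474|1369)·(1650|1369).
First factor (-474|1369):
Pull out -1: (-474|1369) = (-1|1369)·(474|1369). Since 1369 ≡ 1 (mod 4), (-1|1369) = +1. Now have (474|1369).
Factor out 2: 474 = 2·237. Since 1369 ≡ 1 (mod 8), (2|1369) = +1. Now have (237|1369).
237 ≡ 1 (mod 4), so quadratic reciprocity gives (237|1369) = (1369|237). Reduce: 1369 ≡ 184 (mod 237). Now have (184|237).
Factor out 2: 184 = 2^3·23. Since 237 ≡ 5 (mod 8), (2|237) = -1, and (2|237)^3 = -1. Now have -(23|237).
237 ≡ 1 (mod 4), so quadratic reciprocity gives (23|237) = (237|23). Reduce: 237 ≡ 7 (mod 23). Now have -(7|23).
Both 7 ≡ 3 and 23 ≡ 3 (mod 4), so reciprocity gives (7|23) = -(23|7). Reduce: 23 ≡ 2 (mod 7). Now have (2|7).
Factor out 2: 2 = 2. Since 7 ≡ 7 (mod 8), (2|7) = +1. Now have (1|7).
(1|7) = 1. Collecting the sign factors: 1.
Second factor (1650|1369):
Reduce the numerator: 1650 ≡ 281 (mod 1369), so (1650|1369) = (281|1369).
281 ≡ 1 (mod 4), so quadratic reciprocity gives (281|1369) = (1369|281). Reduce: 1369 ≡ 245 (mod 281). Now have (245|281).
245 ≡ 1 (mod 4), so quadratic reciprocity gives (245|281) = (281|245). Reduce: 281 ≡ 36 (mod 245). Now have (36|245).
Factor out 2: 36 = 2^2·9. Since 245 ≡ 5 (mod 8), (2|245) = -1, and (2|245)^2 = +1. Now have (9|245).
9 ≡ 1 (mod 4), so quadratic reciprocity gives (9|245) = (245|9). Reduce: 245 ≡ 2 (mod 9). Now have (2|9).
Factor out 2: 2 = 2. Since 9 ≡ 1 (mod 8), (2|9) = +1. Now have (1|9).
(1|9) = 1. Collecting the sign factors: 1.
Product: (1)·(1) = 1.

1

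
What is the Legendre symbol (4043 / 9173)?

(4043 / 9173)
  = (9173 / 4043)    [QR: 9173 ≡ 1 mod 4, sign kept]
  = (1087 / 4043)    [9173 ≡ 1087 mod 4043]
  = -(4043 / 1087)    [QR: both ≡ 3 mod 4, sign flips]
  = -(782 / 1087)    [4043 ≡ 782 mod 1087]
  = -(391 / 1087)    [1087 ≡ 7 mod 8 ⇒ (2 / 1087) = +1]
  = (1087 / 391)    [QR: both ≡ 3 mod 4, sign flips]
  = (305 / 391)    [1087 ≡ 305 mod 391]
  = (391 / 305)    [QR: 305 ≡ 1 mod 4, sign kept]
  = (86 / 305)    [391 ≡ 86 mod 305]
  = (43 / 305)    [305 ≡ 1 mod 8 ⇒ (2 / 305) = +1]
  = (305 / 43)    [QR: 305 ≡ 1 mod 4, sign kept]
  = (4 / 43)    [305 ≡ 4 mod 43]
  = (1 / 43)    [43 ≡ 3 mod 8 ⇒ (2 / 43)^2 = +1]
  = 1    [(1 / 43) = 1]

1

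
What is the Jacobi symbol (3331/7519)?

(3331/7519)
  = -(7519/3331)    [QR: both ≡ 3 mod 4, sign flips]
  = -(857/3331)    [7519 ≡ 857 mod 3331]
  = -(3331/857)    [QR: 857 ≡ 1 mod 4, sign kept]
  = -(760/857)    [3331 ≡ 760 mod 857]
  = -(95/857)    [857 ≡ 1 mod 8 ⇒ (2/857)^3 = +1]
  = -(857/95)    [QR: 857 ≡ 1 mod 4, sign kept]
  = -(2/95)    [857 ≡ 2 mod 95]
  = -(1/95)    [95 ≡ 7 mod 8 ⇒ (2/95) = +1]
  = -1    [(1/95) = 1]

-1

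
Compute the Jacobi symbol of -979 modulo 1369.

1

(-979 / 1369)
  = (390 / 1369)    [-979 ≡ 390 mod 1369]
  = (195 / 1369)    [1369 ≡ 1 mod 8 ⇒ (2 / 1369) = +1]
  = (1369 / 195)    [QR: 1369 ≡ 1 mod 4, sign kept]
  = (4 / 195)    [1369 ≡ 4 mod 195]
  = (1 / 195)    [195 ≡ 3 mod 8 ⇒ (2 / 195)^2 = +1]
  = 1    [(1 / 195) = 1]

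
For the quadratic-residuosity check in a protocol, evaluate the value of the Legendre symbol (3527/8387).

1

(3527/8387)
  = -(8387/3527)    [QR: both ≡ 3 mod 4, sign flips]
  = -(1333/3527)    [8387 ≡ 1333 mod 3527]
  = -(3527/1333)    [QR: 1333 ≡ 1 mod 4, sign kept]
  = -(861/1333)    [3527 ≡ 861 mod 1333]
  = -(1333/861)    [QR: 861 ≡ 1 mod 4, sign kept]
  = -(472/861)    [1333 ≡ 472 mod 861]
  = (59/861)    [861 ≡ 5 mod 8 ⇒ (2/861)^3 = -1]
  = (861/59)    [QR: 861 ≡ 1 mod 4, sign kept]
  = (35/59)    [861 ≡ 35 mod 59]
  = -(59/35)    [QR: both ≡ 3 mod 4, sign flips]
  = -(24/35)    [59 ≡ 24 mod 35]
  = (3/35)    [35 ≡ 3 mod 8 ⇒ (2/35)^3 = -1]
  = -(35/3)    [QR: both ≡ 3 mod 4, sign flips]
  = -(2/3)    [35 ≡ 2 mod 3]
  = (1/3)    [3 ≡ 3 mod 8 ⇒ (2/3) = -1]
  = 1    [(1/3) = 1]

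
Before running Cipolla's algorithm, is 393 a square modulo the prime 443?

(393/443)
  = (443/393)    [QR: 393 ≡ 1 mod 4, sign kept]
  = (50/393)    [443 ≡ 50 mod 393]
  = (25/393)    [393 ≡ 1 mod 8 ⇒ (2/393) = +1]
  = (393/25)    [QR: 25 ≡ 1 mod 4, sign kept]
  = (18/25)    [393 ≡ 18 mod 25]
  = (9/25)    [25 ≡ 1 mod 8 ⇒ (2/25) = +1]
  = (25/9)    [QR: 9 ≡ 1 mod 4, sign kept]
  = (7/9)    [25 ≡ 7 mod 9]
  = (9/7)    [QR: 9 ≡ 1 mod 4, sign kept]
  = (2/7)    [9 ≡ 2 mod 7]
  = (1/7)    [7 ≡ 7 mod 8 ⇒ (2/7) = +1]
  = 1    [(1/7) = 1]
(393/443) = 1, and 443 is prime, so 393 is a quadratic residue mod 443.

yes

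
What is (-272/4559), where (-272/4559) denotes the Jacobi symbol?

(-272/4559)
  = -(272/4559)    [4559 ≡ 3 mod 4 ⇒ (-1/4559) = -1]
  = -(17/4559)    [4559 ≡ 7 mod 8 ⇒ (2/4559)^4 = +1]
  = -(4559/17)    [QR: 17 ≡ 1 mod 4, sign kept]
  = -(3/17)    [4559 ≡ 3 mod 17]
  = -(17/3)    [QR: 17 ≡ 1 mod 4, sign kept]
  = -(2/3)    [17 ≡ 2 mod 3]
  = (1/3)    [3 ≡ 3 mod 8 ⇒ (2/3) = -1]
  = 1    [(1/3) = 1]

1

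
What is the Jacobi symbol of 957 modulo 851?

Reduce the numerator: 957 ≡ 106 (mod 851), so (957/851) = (106/851).
Factor out 2: 106 = 2·53. Since 851 ≡ 3 (mod 8), (2/851) = -1. Now have -(53/851).
53 ≡ 1 (mod 4), so quadratic reciprocity gives (53/851) = (851/53). Reduce: 851 ≡ 3 (mod 53). Now have -(3/53).
53 ≡ 1 (mod 4), so quadratic reciprocity gives (3/53) = (53/3). Reduce: 53 ≡ 2 (mod 3). Now have -(2/3).
Factor out 2: 2 = 2. Since 3 ≡ 3 (mod 8), (2/3) = -1. Now have (1/3).
(1/3) = 1. Collecting the sign factors: 1.

1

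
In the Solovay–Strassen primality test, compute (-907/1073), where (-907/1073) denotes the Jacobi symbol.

1

Reduce the numerator: -907 ≡ 166 (mod 1073), so (-907/1073) = (166/1073).
Factor out 2: 166 = 2·83. Since 1073 ≡ 1 (mod 8), (2/1073) = +1. Now have (83/1073).
1073 ≡ 1 (mod 4), so quadratic reciprocity gives (83/1073) = (1073/83). Reduce: 1073 ≡ 77 (mod 83). Now have (77/83).
77 ≡ 1 (mod 4), so quadratic reciprocity gives (77/83) = (83/77). Reduce: 83 ≡ 6 (mod 77). Now have (6/77).
Factor out 2: 6 = 2·3. Since 77 ≡ 5 (mod 8), (2/77) = -1. Now have -(3/77).
77 ≡ 1 (mod 4), so quadratic reciprocity gives (3/77) = (77/3). Reduce: 77 ≡ 2 (mod 3). Now have -(2/3).
Factor out 2: 2 = 2. Since 3 ≡ 3 (mod 8), (2/3) = -1. Now have (1/3).
(1/3) = 1. Collecting the sign factors: 1.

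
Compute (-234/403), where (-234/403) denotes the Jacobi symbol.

(-234/403)
  = (169/403)    [-234 ≡ 169 mod 403]
  = (403/169)    [QR: 169 ≡ 1 mod 4, sign kept]
  = (65/169)    [403 ≡ 65 mod 169]
  = (169/65)    [QR: 65 ≡ 1 mod 4, sign kept]
  = (39/65)    [169 ≡ 39 mod 65]
  = (65/39)    [QR: 65 ≡ 1 mod 4, sign kept]
  = (26/39)    [65 ≡ 26 mod 39]
  = (13/39)    [39 ≡ 7 mod 8 ⇒ (2/39) = +1]
  = (39/13)    [QR: 13 ≡ 1 mod 4, sign kept]
  = (0/13)    [39 ≡ 0 mod 13]
  = 0    [numerator 0, gcd > 1]

0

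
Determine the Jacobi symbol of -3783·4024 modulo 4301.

By multiplicativity, (-3783·4024 / 4301) = (-3783 / 4301)·(4024 / 4301).
First factor (-3783 / 4301):
Pull out -1: (-3783 / 4301) = (-1 / 4301)·(3783 / 4301). Since 4301 ≡ 1 (mod 4), (-1 / 4301) = +1. Now have (3783 / 4301).
4301 ≡ 1 (mod 4), so quadratic reciprocity gives (3783 / 4301) = (4301 / 3783). Reduce: 4301 ≡ 518 (mod 3783). Now have (518 / 3783).
Factor out 2: 518 = 2·259. Since 3783 ≡ 7 (mod 8), (2 / 3783) = +1. Now have (259 / 3783).
Both 259 ≡ 3 and 3783 ≡ 3 (mod 4), so reciprocity gives (259 / 3783) = -(3783 / 259). Reduce: 3783 ≡ 157 (mod 259). Now have -(157 / 259).
157 ≡ 1 (mod 4), so quadratic reciprocity gives (157 / 259) = (259 / 157). Reduce: 259 ≡ 102 (mod 157). Now have -(102 / 157).
Factor out 2: 102 = 2·51. Since 157 ≡ 5 (mod 8), (2 / 157) = -1. Now have (51 / 157).
157 ≡ 1 (mod 4), so quadratic reciprocity gives (51 / 157) = (157 / 51). Reduce: 157 ≡ 4 (mod 51). Now have (4 / 51).
Factor out 2: 4 = 2^2. Since 51 ≡ 3 (mod 8), (2 / 51) = -1, and (2 / 51)^2 = +1. Now have (1 / 51).
(1 / 51) = 1. Collecting the sign factors: 1.
Second factor (4024 / 4301):
Factor out 2: 4024 = 2^3·503. Since 4301 ≡ 5 (mod 8), (2 / 4301) = -1, and (2 / 4301)^3 = -1. Now have -(503 / 4301).
4301 ≡ 1 (mod 4), so quadratic reciprocity gives (503 / 4301) = (4301 / 503). Reduce: 4301 ≡ 277 (mod 503). Now have -(277 / 503).
277 ≡ 1 (mod 4), so quadratic reciprocity gives (277 / 503) = (503 / 277). Reduce: 503 ≡ 226 (mod 277). Now have -(226 / 277).
Factor out 2: 226 = 2·113. Since 277 ≡ 5 (mod 8), (2 / 277) = -1. Now have (113 / 277).
113 ≡ 1 (mod 4), so quadratic reciprocity gives (113 / 277) = (277 / 113). Reduce: 277 ≡ 51 (mod 113). Now have (51 / 113).
113 ≡ 1 (mod 4), so quadratic reciprocity gives (51 / 113) = (113 / 51). Reduce: 113 ≡ 11 (mod 51). Now have (11 / 51).
Both 11 ≡ 3 and 51 ≡ 3 (mod 4), so reciprocity gives (11 / 51) = -(51 / 11). Reduce: 51 ≡ 7 (mod 11). Now have -(7 / 11).
Both 7 ≡ 3 and 11 ≡ 3 (mod 4), so reciprocity gives (7 / 11) = -(11 / 7). Reduce: 11 ≡ 4 (mod 7). Now have (4 / 7).
Factor out 2: 4 = 2^2. Since 7 ≡ 7 (mod 8), (2 / 7) = +1, and (2 / 7)^2 = +1. Now have (1 / 7).
(1 / 7) = 1. Collecting the sign factors: 1.
Product: (1)·(1) = 1.

1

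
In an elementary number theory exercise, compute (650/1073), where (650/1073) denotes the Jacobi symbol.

Factor out 2: 650 = 2·325. Since 1073 ≡ 1 (mod 8), (2/1073) = +1. Now have (325/1073).
325 ≡ 1 (mod 4), so quadratic reciprocity gives (325/1073) = (1073/325). Reduce: 1073 ≡ 98 (mod 325). Now have (98/325).
Factor out 2: 98 = 2·49. Since 325 ≡ 5 (mod 8), (2/325) = -1. Now have -(49/325).
49 ≡ 1 (mod 4), so quadratic reciprocity gives (49/325) = (325/49). Reduce: 325 ≡ 31 (mod 49). Now have -(31/49).
49 ≡ 1 (mod 4), so quadratic reciprocity gives (31/49) = (49/31). Reduce: 49 ≡ 18 (mod 31). Now have -(18/31).
Factor out 2: 18 = 2·9. Since 31 ≡ 7 (mod 8), (2/31) = +1. Now have -(9/31).
9 ≡ 1 (mod 4), so quadratic reciprocity gives (9/31) = (31/9). Reduce: 31 ≡ 4 (mod 9). Now have -(4/9).
Factor out 2: 4 = 2^2. Since 9 ≡ 1 (mod 8), (2/9) = +1, and (2/9)^2 = +1. Now have -(1/9).
(1/9) = 1. Collecting the sign factors: -1.

-1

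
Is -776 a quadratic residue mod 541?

yes

(-776|541)
  = (306|541)    [-776 ≡ 306 mod 541]
  = -(153|541)    [541 ≡ 5 mod 8 ⇒ (2|541) = -1]
  = -(541|153)    [QR: 153 ≡ 1 mod 4, sign kept]
  = -(82|153)    [541 ≡ 82 mod 153]
  = -(41|153)    [153 ≡ 1 mod 8 ⇒ (2|153) = +1]
  = -(153|41)    [QR: 41 ≡ 1 mod 4, sign kept]
  = -(30|41)    [153 ≡ 30 mod 41]
  = -(15|41)    [41 ≡ 1 mod 8 ⇒ (2|41) = +1]
  = -(41|15)    [QR: 41 ≡ 1 mod 4, sign kept]
  = -(11|15)    [41 ≡ 11 mod 15]
  = (15|11)    [QR: both ≡ 3 mod 4, sign flips]
  = (4|11)    [15 ≡ 4 mod 11]
  = (1|11)    [11 ≡ 3 mod 8 ⇒ (2|11)^2 = +1]
  = 1    [(1|11) = 1]
(-776|541) = 1, and 541 is prime, so -776 is a quadratic residue mod 541.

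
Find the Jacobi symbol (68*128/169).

By multiplicativity, (68·128/169) = (68/169)·(128/169).
First factor (68/169):
(68/169)
  = (17/169)    [169 ≡ 1 mod 8 ⇒ (2/169)^2 = +1]
  = (169/17)    [QR: 17 ≡ 1 mod 4, sign kept]
  = (16/17)    [169 ≡ 16 mod 17]
  = (1/17)    [17 ≡ 1 mod 8 ⇒ (2/17)^4 = +1]
  = 1    [(1/17) = 1]
Second factor (128/169):
(128/169)
  = (1/169)    [169 ≡ 1 mod 8 ⇒ (2/169)^7 = +1]
  = 1    [(1/169) = 1]
Product: (1)·(1) = 1.

1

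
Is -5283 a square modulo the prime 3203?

yes

Pull out -1: (-5283/3203) = (-1/3203)·(5283/3203). Since 3203 ≡ 3 (mod 4), (-1/3203) = -1. Now have -(5283/3203).
Reduce the numerator: 5283 ≡ 2080 (mod 3203), so (5283/3203) = (2080/3203).
Factor out 2: 2080 = 2^5·65. Since 3203 ≡ 3 (mod 8), (2/3203) = -1, and (2/3203)^5 = -1. Now have (65/3203).
65 ≡ 1 (mod 4), so quadratic reciprocity gives (65/3203) = (3203/65). Reduce: 3203 ≡ 18 (mod 65). Now have (18/65).
Factor out 2: 18 = 2·9. Since 65 ≡ 1 (mod 8), (2/65) = +1. Now have (9/65).
9 ≡ 1 (mod 4), so quadratic reciprocity gives (9/65) = (65/9). Reduce: 65 ≡ 2 (mod 9). Now have (2/9).
Factor out 2: 2 = 2. Since 9 ≡ 1 (mod 8), (2/9) = +1. Now have (1/9).
(1/9) = 1. Collecting the sign factors: 1.
(-5283/3203) = 1, and 3203 is prime, so -5283 is a quadratic residue mod 3203.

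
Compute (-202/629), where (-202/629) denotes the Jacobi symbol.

-1

Pull out -1: (-202/629) = (-1/629)·(202/629). Since 629 ≡ 1 (mod 4), (-1/629) = +1. Now have (202/629).
Factor out 2: 202 = 2·101. Since 629 ≡ 5 (mod 8), (2/629) = -1. Now have -(101/629).
101 ≡ 1 (mod 4), so quadratic reciprocity gives (101/629) = (629/101). Reduce: 629 ≡ 23 (mod 101). Now have -(23/101).
101 ≡ 1 (mod 4), so quadratic reciprocity gives (23/101) = (101/23). Reduce: 101 ≡ 9 (mod 23). Now have -(9/23).
9 ≡ 1 (mod 4), so quadratic reciprocity gives (9/23) = (23/9). Reduce: 23 ≡ 5 (mod 9). Now have -(5/9).
5 ≡ 1 (mod 4), so quadratic reciprocity gives (5/9) = (9/5). Reduce: 9 ≡ 4 (mod 5). Now have -(4/5).
Factor out 2: 4 = 2^2. Since 5 ≡ 5 (mod 8), (2/5) = -1, and (2/5)^2 = +1. Now have -(1/5).
(1/5) = 1. Collecting the sign factors: -1.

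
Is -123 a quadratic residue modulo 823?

no

(-123/823)
  = (700/823)    [-123 ≡ 700 mod 823]
  = (175/823)    [823 ≡ 7 mod 8 ⇒ (2/823)^2 = +1]
  = -(823/175)    [QR: both ≡ 3 mod 4, sign flips]
  = -(123/175)    [823 ≡ 123 mod 175]
  = (175/123)    [QR: both ≡ 3 mod 4, sign flips]
  = (52/123)    [175 ≡ 52 mod 123]
  = (13/123)    [123 ≡ 3 mod 8 ⇒ (2/123)^2 = +1]
  = (123/13)    [QR: 13 ≡ 1 mod 4, sign kept]
  = (6/13)    [123 ≡ 6 mod 13]
  = -(3/13)    [13 ≡ 5 mod 8 ⇒ (2/13) = -1]
  = -(13/3)    [QR: 13 ≡ 1 mod 4, sign kept]
  = -(1/3)    [13 ≡ 1 mod 3]
  = -1    [(1/3) = 1]
The Legendre symbol is -1, so x^2 ≡ -123 (mod 823) has no solution.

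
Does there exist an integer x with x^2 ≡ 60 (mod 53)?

yes

(60|53)
  = (7|53)    [60 ≡ 7 mod 53]
  = (53|7)    [QR: 53 ≡ 1 mod 4, sign kept]
  = (4|7)    [53 ≡ 4 mod 7]
  = (1|7)    [7 ≡ 7 mod 8 ⇒ (2|7)^2 = +1]
  = 1    [(1|7) = 1]
(60|53) = 1, and 53 is prime, so 60 is a quadratic residue mod 53.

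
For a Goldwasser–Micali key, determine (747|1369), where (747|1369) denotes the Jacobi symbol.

1369 ≡ 1 (mod 4), so quadratic reciprocity gives (747|1369) = (1369|747). Reduce: 1369 ≡ 622 (mod 747). Now have (622|747).
Factor out 2: 622 = 2·311. Since 747 ≡ 3 (mod 8), (2|747) = -1. Now have -(311|747).
Both 311 ≡ 3 and 747 ≡ 3 (mod 4), so reciprocity gives (311|747) = -(747|311). Reduce: 747 ≡ 125 (mod 311). Now have (125|311).
125 ≡ 1 (mod 4), so quadratic reciprocity gives (125|311) = (311|125). Reduce: 311 ≡ 61 (mod 125). Now have (61|125).
61 ≡ 1 (mod 4), so quadratic reciprocity gives (61|125) = (125|61). Reduce: 125 ≡ 3 (mod 61). Now have (3|61).
61 ≡ 1 (mod 4), so quadratic reciprocity gives (3|61) = (61|3). Reduce: 61 ≡ 1 (mod 3). Now have (1|3).
(1|3) = 1. Collecting the sign factors: 1.

1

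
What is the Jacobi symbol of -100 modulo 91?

-1

Pull out -1: (-100|91) = (-1|91)·(100|91). Since 91 ≡ 3 (mod 4), (-1|91) = -1. Now have -(100|91).
Reduce the numerator: 100 ≡ 9 (mod 91), so (100|91) = (9|91).
9 ≡ 1 (mod 4), so quadratic reciprocity gives (9|91) = (91|9). Reduce: 91 ≡ 1 (mod 9). Now have -(1|9).
(1|9) = 1. Collecting the sign factors: -1.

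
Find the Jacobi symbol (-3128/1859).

-1

(-3128/1859)
  = (590/1859)    [-3128 ≡ 590 mod 1859]
  = -(295/1859)    [1859 ≡ 3 mod 8 ⇒ (2/1859) = -1]
  = (1859/295)    [QR: both ≡ 3 mod 4, sign flips]
  = (89/295)    [1859 ≡ 89 mod 295]
  = (295/89)    [QR: 89 ≡ 1 mod 4, sign kept]
  = (28/89)    [295 ≡ 28 mod 89]
  = (7/89)    [89 ≡ 1 mod 8 ⇒ (2/89)^2 = +1]
  = (89/7)    [QR: 89 ≡ 1 mod 4, sign kept]
  = (5/7)    [89 ≡ 5 mod 7]
  = (7/5)    [QR: 5 ≡ 1 mod 4, sign kept]
  = (2/5)    [7 ≡ 2 mod 5]
  = -(1/5)    [5 ≡ 5 mod 8 ⇒ (2/5) = -1]
  = -1    [(1/5) = 1]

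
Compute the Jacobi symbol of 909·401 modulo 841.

By multiplicativity, (909·401/841) = (909/841)·(401/841).
First factor (909/841):
Reduce the numerator: 909 ≡ 68 (mod 841), so (909/841) = (68/841).
Factor out 2: 68 = 2^2·17. Since 841 ≡ 1 (mod 8), (2/841) = +1, and (2/841)^2 = +1. Now have (17/841).
17 ≡ 1 (mod 4), so quadratic reciprocity gives (17/841) = (841/17). Reduce: 841 ≡ 8 (mod 17). Now have (8/17).
Factor out 2: 8 = 2^3. Since 17 ≡ 1 (mod 8), (2/17) = +1, and (2/17)^3 = +1. Now have (1/17).
(1/17) = 1. Collecting the sign factors: 1.
Second factor (401/841):
401 ≡ 1 (mod 4), so quadratic reciprocity gives (401/841) = (841/401). Reduce: 841 ≡ 39 (mod 401). Now have (39/401).
401 ≡ 1 (mod 4), so quadratic reciprocity gives (39/401) = (401/39). Reduce: 401 ≡ 11 (mod 39). Now have (11/39).
Both 11 ≡ 3 and 39 ≡ 3 (mod 4), so reciprocity gives (11/39) = -(39/11). Reduce: 39 ≡ 6 (mod 11). Now have -(6/11).
Factor out 2: 6 = 2·3. Since 11 ≡ 3 (mod 8), (2/11) = -1. Now have (3/11).
Both 3 ≡ 3 and 11 ≡ 3 (mod 4), so reciprocity gives (3/11) = -(11/3). Reduce: 11 ≡ 2 (mod 3). Now have -(2/3).
Factor out 2: 2 = 2. Since 3 ≡ 3 (mod 8), (2/3) = -1. Now have (1/3).
(1/3) = 1. Collecting the sign factors: 1.
Product: (1)·(1) = 1.

1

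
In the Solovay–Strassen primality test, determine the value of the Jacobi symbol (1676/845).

(1676/845)
  = (831/845)    [1676 ≡ 831 mod 845]
  = (845/831)    [QR: 845 ≡ 1 mod 4, sign kept]
  = (14/831)    [845 ≡ 14 mod 831]
  = (7/831)    [831 ≡ 7 mod 8 ⇒ (2/831) = +1]
  = -(831/7)    [QR: both ≡ 3 mod 4, sign flips]
  = -(5/7)    [831 ≡ 5 mod 7]
  = -(7/5)    [QR: 5 ≡ 1 mod 4, sign kept]
  = -(2/5)    [7 ≡ 2 mod 5]
  = (1/5)    [5 ≡ 5 mod 8 ⇒ (2/5) = -1]
  = 1    [(1/5) = 1]

1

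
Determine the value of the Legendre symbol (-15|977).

(-15|977)
  = (15|977)    [977 ≡ 1 mod 4 ⇒ (-1|977) = +1]
  = (977|15)    [QR: 977 ≡ 1 mod 4, sign kept]
  = (2|15)    [977 ≡ 2 mod 15]
  = (1|15)    [15 ≡ 7 mod 8 ⇒ (2|15) = +1]
  = 1    [(1|15) = 1]

1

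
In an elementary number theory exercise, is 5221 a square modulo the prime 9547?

(5221|9547)
  = (9547|5221)    [QR: 5221 ≡ 1 mod 4, sign kept]
  = (4326|5221)    [9547 ≡ 4326 mod 5221]
  = -(2163|5221)    [5221 ≡ 5 mod 8 ⇒ (2|5221) = -1]
  = -(5221|2163)    [QR: 5221 ≡ 1 mod 4, sign kept]
  = -(895|2163)    [5221 ≡ 895 mod 2163]
  = (2163|895)    [QR: both ≡ 3 mod 4, sign flips]
  = (373|895)    [2163 ≡ 373 mod 895]
  = (895|373)    [QR: 373 ≡ 1 mod 4, sign kept]
  = (149|373)    [895 ≡ 149 mod 373]
  = (373|149)    [QR: 149 ≡ 1 mod 4, sign kept]
  = (75|149)    [373 ≡ 75 mod 149]
  = (149|75)    [QR: 149 ≡ 1 mod 4, sign kept]
  = (74|75)    [149 ≡ 74 mod 75]
  = -(37|75)    [75 ≡ 3 mod 8 ⇒ (2|75) = -1]
  = -(75|37)    [QR: 37 ≡ 1 mod 4, sign kept]
  = -(1|37)    [75 ≡ 1 mod 37]
  = -1    [(1|37) = 1]
(5221|9547) = -1, and 9547 is prime, so 5221 is not a quadratic residue mod 9547.

no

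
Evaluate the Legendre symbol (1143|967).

1

(1143|967)
  = (176|967)    [1143 ≡ 176 mod 967]
  = (11|967)    [967 ≡ 7 mod 8 ⇒ (2|967)^4 = +1]
  = -(967|11)    [QR: both ≡ 3 mod 4, sign flips]
  = -(10|11)    [967 ≡ 10 mod 11]
  = (5|11)    [11 ≡ 3 mod 8 ⇒ (2|11) = -1]
  = (11|5)    [QR: 5 ≡ 1 mod 4, sign kept]
  = (1|5)    [11 ≡ 1 mod 5]
  = 1    [(1|5) = 1]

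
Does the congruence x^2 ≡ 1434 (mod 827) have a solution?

Reduce the numerator: 1434 ≡ 607 (mod 827), so (1434|827) = (607|827).
Both 607 ≡ 3 and 827 ≡ 3 (mod 4), so reciprocity gives (607|827) = -(827|607). Reduce: 827 ≡ 220 (mod 607). Now have -(220|607).
Factor out 2: 220 = 2^2·55. Since 607 ≡ 7 (mod 8), (2|607) = +1, and (2|607)^2 = +1. Now have -(55|607).
Both 55 ≡ 3 and 607 ≡ 3 (mod 4), so reciprocity gives (55|607) = -(607|55). Reduce: 607 ≡ 2 (mod 55). Now have (2|55).
Factor out 2: 2 = 2. Since 55 ≡ 7 (mod 8), (2|55) = +1. Now have (1|55).
(1|55) = 1. Collecting the sign factors: 1.
(1434|827) = 1, and 827 is prime, so 1434 is a quadratic residue mod 827.

yes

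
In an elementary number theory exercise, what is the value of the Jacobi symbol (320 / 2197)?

-1

Factor out 2: 320 = 2^6·5. Since 2197 ≡ 5 (mod 8), (2 / 2197) = -1, and (2 / 2197)^6 = +1. Now have (5 / 2197).
5 ≡ 1 (mod 4), so quadratic reciprocity gives (5 / 2197) = (2197 / 5). Reduce: 2197 ≡ 2 (mod 5). Now have (2 / 5).
Factor out 2: 2 = 2. Since 5 ≡ 5 (mod 8), (2 / 5) = -1. Now have -(1 / 5).
(1 / 5) = 1. Collecting the sign factors: -1.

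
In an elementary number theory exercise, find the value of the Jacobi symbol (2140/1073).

-1

Reduce the numerator: 2140 ≡ 1067 (mod 1073), so (2140/1073) = (1067/1073).
1073 ≡ 1 (mod 4), so quadratic reciprocity gives (1067/1073) = (1073/1067). Reduce: 1073 ≡ 6 (mod 1067). Now have (6/1067).
Factor out 2: 6 = 2·3. Since 1067 ≡ 3 (mod 8), (2/1067) = -1. Now have -(3/1067).
Both 3 ≡ 3 and 1067 ≡ 3 (mod 4), so reciprocity gives (3/1067) = -(1067/3). Reduce: 1067 ≡ 2 (mod 3). Now have (2/3).
Factor out 2: 2 = 2. Since 3 ≡ 3 (mod 8), (2/3) = -1. Now have -(1/3).
(1/3) = 1. Collecting the sign factors: -1.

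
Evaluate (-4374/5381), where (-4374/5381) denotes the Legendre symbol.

Pull out -1: (-4374/5381) = (-1/5381)·(4374/5381). Since 5381 ≡ 1 (mod 4), (-1/5381) = +1. Now have (4374/5381).
Factor out 2: 4374 = 2·2187. Since 5381 ≡ 5 (mod 8), (2/5381) = -1. Now have -(2187/5381).
5381 ≡ 1 (mod 4), so quadratic reciprocity gives (2187/5381) = (5381/2187). Reduce: 5381 ≡ 1007 (mod 2187). Now have -(1007/2187).
Both 1007 ≡ 3 and 2187 ≡ 3 (mod 4), so reciprocity gives (1007/2187) = -(2187/1007). Reduce: 2187 ≡ 173 (mod 1007). Now have (173/1007).
173 ≡ 1 (mod 4), so quadratic reciprocity gives (173/1007) = (1007/173). Reduce: 1007 ≡ 142 (mod 173). Now have (142/173).
Factor out 2: 142 = 2·71. Since 173 ≡ 5 (mod 8), (2/173) = -1. Now have -(71/173).
173 ≡ 1 (mod 4), so quadratic reciprocity gives (71/173) = (173/71). Reduce: 173 ≡ 31 (mod 71). Now have -(31/71).
Both 31 ≡ 3 and 71 ≡ 3 (mod 4), so reciprocity gives (31/71) = -(71/31). Reduce: 71 ≡ 9 (mod 31). Now have (9/31).
9 ≡ 1 (mod 4), so quadratic reciprocity gives (9/31) = (31/9). Reduce: 31 ≡ 4 (mod 9). Now have (4/9).
Factor out 2: 4 = 2^2. Since 9 ≡ 1 (mod 8), (2/9) = +1, and (2/9)^2 = +1. Now have (1/9).
(1/9) = 1. Collecting the sign factors: 1.

1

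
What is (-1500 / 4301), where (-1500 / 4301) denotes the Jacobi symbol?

-1

(-1500 / 4301)
  = (1500 / 4301)    [4301 ≡ 1 mod 4 ⇒ (-1 / 4301) = +1]
  = (375 / 4301)    [4301 ≡ 5 mod 8 ⇒ (2 / 4301)^2 = +1]
  = (4301 / 375)    [QR: 4301 ≡ 1 mod 4, sign kept]
  = (176 / 375)    [4301 ≡ 176 mod 375]
  = (11 / 375)    [375 ≡ 7 mod 8 ⇒ (2 / 375)^4 = +1]
  = -(375 / 11)    [QR: both ≡ 3 mod 4, sign flips]
  = -(1 / 11)    [375 ≡ 1 mod 11]
  = -1    [(1 / 11) = 1]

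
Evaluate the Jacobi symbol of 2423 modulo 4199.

Both 2423 ≡ 3 and 4199 ≡ 3 (mod 4), so reciprocity gives (2423 / 4199) = -(4199 / 2423). Reduce: 4199 ≡ 1776 (mod 2423). Now have -(1776 / 2423).
Factor out 2: 1776 = 2^4·111. Since 2423 ≡ 7 (mod 8), (2 / 2423) = +1, and (2 / 2423)^4 = +1. Now have -(111 / 2423).
Both 111 ≡ 3 and 2423 ≡ 3 (mod 4), so reciprocity gives (111 / 2423) = -(2423 / 111). Reduce: 2423 ≡ 92 (mod 111). Now have (92 / 111).
Factor out 2: 92 = 2^2·23. Since 111 ≡ 7 (mod 8), (2 / 111) = +1, and (2 / 111)^2 = +1. Now have (23 / 111).
Both 23 ≡ 3 and 111 ≡ 3 (mod 4), so reciprocity gives (23 / 111) = -(111 / 23). Reduce: 111 ≡ 19 (mod 23). Now have -(19 / 23).
Both 19 ≡ 3 and 23 ≡ 3 (mod 4), so reciprocity gives (19 / 23) = -(23 / 19). Reduce: 23 ≡ 4 (mod 19). Now have (4 / 19).
Factor out 2: 4 = 2^2. Since 19 ≡ 3 (mod 8), (2 / 19) = -1, and (2 / 19)^2 = +1. Now have (1 / 19).
(1 / 19) = 1. Collecting the sign factors: 1.

1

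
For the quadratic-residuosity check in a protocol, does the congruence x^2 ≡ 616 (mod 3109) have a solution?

Factor out 2: 616 = 2^3·77. Since 3109 ≡ 5 (mod 8), (2/3109) = -1, and (2/3109)^3 = -1. Now have -(77/3109).
77 ≡ 1 (mod 4), so quadratic reciprocity gives (77/3109) = (3109/77). Reduce: 3109 ≡ 29 (mod 77). Now have -(29/77).
29 ≡ 1 (mod 4), so quadratic reciprocity gives (29/77) = (77/29). Reduce: 77 ≡ 19 (mod 29). Now have -(19/29).
29 ≡ 1 (mod 4), so quadratic reciprocity gives (19/29) = (29/19). Reduce: 29 ≡ 10 (mod 19). Now have -(10/19).
Factor out 2: 10 = 2·5. Since 19 ≡ 3 (mod 8), (2/19) = -1. Now have (5/19).
5 ≡ 1 (mod 4), so quadratic reciprocity gives (5/19) = (19/5). Reduce: 19 ≡ 4 (mod 5). Now have (4/5).
Factor out 2: 4 = 2^2. Since 5 ≡ 5 (mod 8), (2/5) = -1, and (2/5)^2 = +1. Now have (1/5).
(1/5) = 1. Collecting the sign factors: 1.
(616/3109) = 1, and 3109 is prime, so 616 is a quadratic residue mod 3109.

yes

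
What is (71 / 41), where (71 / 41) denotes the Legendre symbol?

(71 / 41)
  = (30 / 41)    [71 ≡ 30 mod 41]
  = (15 / 41)    [41 ≡ 1 mod 8 ⇒ (2 / 41) = +1]
  = (41 / 15)    [QR: 41 ≡ 1 mod 4, sign kept]
  = (11 / 15)    [41 ≡ 11 mod 15]
  = -(15 / 11)    [QR: both ≡ 3 mod 4, sign flips]
  = -(4 / 11)    [15 ≡ 4 mod 11]
  = -(1 / 11)    [11 ≡ 3 mod 8 ⇒ (2 / 11)^2 = +1]
  = -1    [(1 / 11) = 1]

-1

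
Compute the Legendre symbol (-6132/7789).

(-6132/7789)
  = (6132/7789)    [7789 ≡ 1 mod 4 ⇒ (-1/7789) = +1]
  = (1533/7789)    [7789 ≡ 5 mod 8 ⇒ (2/7789)^2 = +1]
  = (7789/1533)    [QR: 1533 ≡ 1 mod 4, sign kept]
  = (124/1533)    [7789 ≡ 124 mod 1533]
  = (31/1533)    [1533 ≡ 5 mod 8 ⇒ (2/1533)^2 = +1]
  = (1533/31)    [QR: 1533 ≡ 1 mod 4, sign kept]
  = (14/31)    [1533 ≡ 14 mod 31]
  = (7/31)    [31 ≡ 7 mod 8 ⇒ (2/31) = +1]
  = -(31/7)    [QR: both ≡ 3 mod 4, sign flips]
  = -(3/7)    [31 ≡ 3 mod 7]
  = (7/3)    [QR: both ≡ 3 mod 4, sign flips]
  = (1/3)    [7 ≡ 1 mod 3]
  = 1    [(1/3) = 1]

1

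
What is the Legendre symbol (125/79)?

1

(125/79)
  = (46/79)    [125 ≡ 46 mod 79]
  = (23/79)    [79 ≡ 7 mod 8 ⇒ (2/79) = +1]
  = -(79/23)    [QR: both ≡ 3 mod 4, sign flips]
  = -(10/23)    [79 ≡ 10 mod 23]
  = -(5/23)    [23 ≡ 7 mod 8 ⇒ (2/23) = +1]
  = -(23/5)    [QR: 5 ≡ 1 mod 4, sign kept]
  = -(3/5)    [23 ≡ 3 mod 5]
  = -(5/3)    [QR: 5 ≡ 1 mod 4, sign kept]
  = -(2/3)    [5 ≡ 2 mod 3]
  = (1/3)    [3 ≡ 3 mod 8 ⇒ (2/3) = -1]
  = 1    [(1/3) = 1]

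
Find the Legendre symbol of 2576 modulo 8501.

1

Factor out 2: 2576 = 2^4·161. Since 8501 ≡ 5 (mod 8), (2/8501) = -1, and (2/8501)^4 = +1. Now have (161/8501).
161 ≡ 1 (mod 4), so quadratic reciprocity gives (161/8501) = (8501/161). Reduce: 8501 ≡ 129 (mod 161). Now have (129/161).
129 ≡ 1 (mod 4), so quadratic reciprocity gives (129/161) = (161/129). Reduce: 161 ≡ 32 (mod 129). Now have (32/129).
Factor out 2: 32 = 2^5. Since 129 ≡ 1 (mod 8), (2/129) = +1, and (2/129)^5 = +1. Now have (1/129).
(1/129) = 1. Collecting the sign factors: 1.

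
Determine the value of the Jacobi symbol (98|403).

-1

Factor out 2: 98 = 2·49. Since 403 ≡ 3 (mod 8), (2|403) = -1. Now have -(49|403).
49 ≡ 1 (mod 4), so quadratic reciprocity gives (49|403) = (403|49). Reduce: 403 ≡ 11 (mod 49). Now have -(11|49).
49 ≡ 1 (mod 4), so quadratic reciprocity gives (11|49) = (49|11). Reduce: 49 ≡ 5 (mod 11). Now have -(5|11).
5 ≡ 1 (mod 4), so quadratic reciprocity gives (5|11) = (11|5). Reduce: 11 ≡ 1 (mod 5). Now have -(1|5).
(1|5) = 1. Collecting the sign factors: -1.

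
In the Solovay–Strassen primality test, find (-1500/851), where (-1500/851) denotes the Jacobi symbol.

-1

Reduce the numerator: -1500 ≡ 202 (mod 851), so (-1500/851) = (202/851).
Factor out 2: 202 = 2·101. Since 851 ≡ 3 (mod 8), (2/851) = -1. Now have -(101/851).
101 ≡ 1 (mod 4), so quadratic reciprocity gives (101/851) = (851/101). Reduce: 851 ≡ 43 (mod 101). Now have -(43/101).
101 ≡ 1 (mod 4), so quadratic reciprocity gives (43/101) = (101/43). Reduce: 101 ≡ 15 (mod 43). Now have -(15/43).
Both 15 ≡ 3 and 43 ≡ 3 (mod 4), so reciprocity gives (15/43) = -(43/15). Reduce: 43 ≡ 13 (mod 15). Now have (13/15).
13 ≡ 1 (mod 4), so quadratic reciprocity gives (13/15) = (15/13). Reduce: 15 ≡ 2 (mod 13). Now have (2/13).
Factor out 2: 2 = 2. Since 13 ≡ 5 (mod 8), (2/13) = -1. Now have -(1/13).
(1/13) = 1. Collecting the sign factors: -1.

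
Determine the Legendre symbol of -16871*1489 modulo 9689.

-1

By multiplicativity, (-16871·1489|9689) = (-16871|9689)·(1489|9689).
First factor (-16871|9689):
Reduce the numerator: -16871 ≡ 2507 (mod 9689), so (-16871|9689) = (2507|9689).
9689 ≡ 1 (mod 4), so quadratic reciprocity gives (2507|9689) = (9689|2507). Reduce: 9689 ≡ 2168 (mod 2507). Now have (2168|2507).
Factor out 2: 2168 = 2^3·271. Since 2507 ≡ 3 (mod 8), (2|2507) = -1, and (2|2507)^3 = -1. Now have -(271|2507).
Both 271 ≡ 3 and 2507 ≡ 3 (mod 4), so reciprocity gives (271|2507) = -(2507|271). Reduce: 2507 ≡ 68 (mod 271). Now have (68|271).
Factor out 2: 68 = 2^2·17. Since 271 ≡ 7 (mod 8), (2|271) = +1, and (2|271)^2 = +1. Now have (17|271).
17 ≡ 1 (mod 4), so quadratic reciprocity gives (17|271) = (271|17). Reduce: 271 ≡ 16 (mod 17). Now have (16|17).
Factor out 2: 16 = 2^4. Since 17 ≡ 1 (mod 8), (2|17) = +1, and (2|17)^4 = +1. Now have (1|17).
(1|17) = 1. Collecting the sign factors: 1.
Second factor (1489|9689):
1489 ≡ 1 (mod 4), so quadratic reciprocity gives (1489|9689) = (9689|1489). Reduce: 9689 ≡ 755 (mod 1489). Now have (755|1489).
1489 ≡ 1 (mod 4), so quadratic reciprocity gives (755|1489) = (1489|755). Reduce: 1489 ≡ 734 (mod 755). Now have (734|755).
Factor out 2: 734 = 2·367. Since 755 ≡ 3 (mod 8), (2|755) = -1. Now have -(367|755).
Both 367 ≡ 3 and 755 ≡ 3 (mod 4), so reciprocity gives (367|755) = -(755|367). Reduce: 755 ≡ 21 (mod 367). Now have (21|367).
21 ≡ 1 (mod 4), so quadratic reciprocity gives (21|367) = (367|21). Reduce: 367 ≡ 10 (mod 21). Now have (10|21).
Factor out 2: 10 = 2·5. Since 21 ≡ 5 (mod 8), (2|21) = -1. Now have -(5|21).
5 ≡ 1 (mod 4), so quadratic reciprocity gives (5|21) = (21|5). Reduce: 21 ≡ 1 (mod 5). Now have -(1|5).
(1|5) = 1. Collecting the sign factors: -1.
Product: (1)·(-1) = -1.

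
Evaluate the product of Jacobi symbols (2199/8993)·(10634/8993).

-1

By multiplicativity, (2199·10634/8993) = (2199/8993)·(10634/8993).
First factor (2199/8993):
(2199/8993)
  = (8993/2199)    [QR: 8993 ≡ 1 mod 4, sign kept]
  = (197/2199)    [8993 ≡ 197 mod 2199]
  = (2199/197)    [QR: 197 ≡ 1 mod 4, sign kept]
  = (32/197)    [2199 ≡ 32 mod 197]
  = -(1/197)    [197 ≡ 5 mod 8 ⇒ (2/197)^5 = -1]
  = -1    [(1/197) = 1]
Second factor (10634/8993):
(10634/8993)
  = (1641/8993)    [10634 ≡ 1641 mod 8993]
  = (8993/1641)    [QR: 1641 ≡ 1 mod 4, sign kept]
  = (788/1641)    [8993 ≡ 788 mod 1641]
  = (197/1641)    [1641 ≡ 1 mod 8 ⇒ (2/1641)^2 = +1]
  = (1641/197)    [QR: 197 ≡ 1 mod 4, sign kept]
  = (65/197)    [1641 ≡ 65 mod 197]
  = (197/65)    [QR: 65 ≡ 1 mod 4, sign kept]
  = (2/65)    [197 ≡ 2 mod 65]
  = (1/65)    [65 ≡ 1 mod 8 ⇒ (2/65) = +1]
  = 1    [(1/65) = 1]
Product: (-1)·(1) = -1.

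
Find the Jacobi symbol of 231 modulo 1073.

(231/1073)
  = (1073/231)    [QR: 1073 ≡ 1 mod 4, sign kept]
  = (149/231)    [1073 ≡ 149 mod 231]
  = (231/149)    [QR: 149 ≡ 1 mod 4, sign kept]
  = (82/149)    [231 ≡ 82 mod 149]
  = -(41/149)    [149 ≡ 5 mod 8 ⇒ (2/149) = -1]
  = -(149/41)    [QR: 41 ≡ 1 mod 4, sign kept]
  = -(26/41)    [149 ≡ 26 mod 41]
  = -(13/41)    [41 ≡ 1 mod 8 ⇒ (2/41) = +1]
  = -(41/13)    [QR: 13 ≡ 1 mod 4, sign kept]
  = -(2/13)    [41 ≡ 2 mod 13]
  = (1/13)    [13 ≡ 5 mod 8 ⇒ (2/13) = -1]
  = 1    [(1/13) = 1]

1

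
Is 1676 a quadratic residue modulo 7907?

no

(1676/7907)
  = (419/7907)    [7907 ≡ 3 mod 8 ⇒ (2/7907)^2 = +1]
  = -(7907/419)    [QR: both ≡ 3 mod 4, sign flips]
  = -(365/419)    [7907 ≡ 365 mod 419]
  = -(419/365)    [QR: 365 ≡ 1 mod 4, sign kept]
  = -(54/365)    [419 ≡ 54 mod 365]
  = (27/365)    [365 ≡ 5 mod 8 ⇒ (2/365) = -1]
  = (365/27)    [QR: 365 ≡ 1 mod 4, sign kept]
  = (14/27)    [365 ≡ 14 mod 27]
  = -(7/27)    [27 ≡ 3 mod 8 ⇒ (2/27) = -1]
  = (27/7)    [QR: both ≡ 3 mod 4, sign flips]
  = (6/7)    [27 ≡ 6 mod 7]
  = (3/7)    [7 ≡ 7 mod 8 ⇒ (2/7) = +1]
  = -(7/3)    [QR: both ≡ 3 mod 4, sign flips]
  = -(1/3)    [7 ≡ 1 mod 3]
  = -1    [(1/3) = 1]
The Legendre symbol is -1, so x^2 ≡ 1676 (mod 7907) has no solution.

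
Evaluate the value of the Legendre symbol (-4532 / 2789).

Pull out -1: (-4532 / 2789) = (-1 / 2789)·(4532 / 2789). Since 2789 ≡ 1 (mod 4), (-1 / 2789) = +1. Now have (4532 / 2789).
Reduce the numerator: 4532 ≡ 1743 (mod 2789), so (4532 / 2789) = (1743 / 2789).
2789 ≡ 1 (mod 4), so quadratic reciprocity gives (1743 / 2789) = (2789 / 1743). Reduce: 2789 ≡ 1046 (mod 1743). Now have (1046 / 1743).
Factor out 2: 1046 = 2·523. Since 1743 ≡ 7 (mod 8), (2 / 1743) = +1. Now have (523 / 1743).
Both 523 ≡ 3 and 1743 ≡ 3 (mod 4), so reciprocity gives (523 / 1743) = -(1743 / 523). Reduce: 1743 ≡ 174 (mod 523). Now have -(174 / 523).
Factor out 2: 174 = 2·87. Since 523 ≡ 3 (mod 8), (2 / 523) = -1. Now have (87 / 523).
Both 87 ≡ 3 and 523 ≡ 3 (mod 4), so reciprocity gives (87 / 523) = -(523 / 87). Reduce: 523 ≡ 1 (mod 87). Now have -(1 / 87).
(1 / 87) = 1. Collecting the sign factors: -1.

-1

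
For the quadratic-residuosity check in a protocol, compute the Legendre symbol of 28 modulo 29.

1

(28|29)
  = (7|29)    [29 ≡ 5 mod 8 ⇒ (2|29)^2 = +1]
  = (29|7)    [QR: 29 ≡ 1 mod 4, sign kept]
  = (1|7)    [29 ≡ 1 mod 7]
  = 1    [(1|7) = 1]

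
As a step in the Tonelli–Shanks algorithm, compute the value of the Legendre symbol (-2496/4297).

-1

(-2496/4297)
  = (1801/4297)    [-2496 ≡ 1801 mod 4297]
  = (4297/1801)    [QR: 1801 ≡ 1 mod 4, sign kept]
  = (695/1801)    [4297 ≡ 695 mod 1801]
  = (1801/695)    [QR: 1801 ≡ 1 mod 4, sign kept]
  = (411/695)    [1801 ≡ 411 mod 695]
  = -(695/411)    [QR: both ≡ 3 mod 4, sign flips]
  = -(284/411)    [695 ≡ 284 mod 411]
  = -(71/411)    [411 ≡ 3 mod 8 ⇒ (2/411)^2 = +1]
  = (411/71)    [QR: both ≡ 3 mod 4, sign flips]
  = (56/71)    [411 ≡ 56 mod 71]
  = (7/71)    [71 ≡ 7 mod 8 ⇒ (2/71)^3 = +1]
  = -(71/7)    [QR: both ≡ 3 mod 4, sign flips]
  = -(1/7)    [71 ≡ 1 mod 7]
  = -1    [(1/7) = 1]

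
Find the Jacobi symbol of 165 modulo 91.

1

(165|91)
  = (74|91)    [165 ≡ 74 mod 91]
  = -(37|91)    [91 ≡ 3 mod 8 ⇒ (2|91) = -1]
  = -(91|37)    [QR: 37 ≡ 1 mod 4, sign kept]
  = -(17|37)    [91 ≡ 17 mod 37]
  = -(37|17)    [QR: 17 ≡ 1 mod 4, sign kept]
  = -(3|17)    [37 ≡ 3 mod 17]
  = -(17|3)    [QR: 17 ≡ 1 mod 4, sign kept]
  = -(2|3)    [17 ≡ 2 mod 3]
  = (1|3)    [3 ≡ 3 mod 8 ⇒ (2|3) = -1]
  = 1    [(1|3) = 1]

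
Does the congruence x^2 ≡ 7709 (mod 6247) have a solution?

yes

(7709|6247)
  = (1462|6247)    [7709 ≡ 1462 mod 6247]
  = (731|6247)    [6247 ≡ 7 mod 8 ⇒ (2|6247) = +1]
  = -(6247|731)    [QR: both ≡ 3 mod 4, sign flips]
  = -(399|731)    [6247 ≡ 399 mod 731]
  = (731|399)    [QR: both ≡ 3 mod 4, sign flips]
  = (332|399)    [731 ≡ 332 mod 399]
  = (83|399)    [399 ≡ 7 mod 8 ⇒ (2|399)^2 = +1]
  = -(399|83)    [QR: both ≡ 3 mod 4, sign flips]
  = -(67|83)    [399 ≡ 67 mod 83]
  = (83|67)    [QR: both ≡ 3 mod 4, sign flips]
  = (16|67)    [83 ≡ 16 mod 67]
  = (1|67)    [67 ≡ 3 mod 8 ⇒ (2|67)^4 = +1]
  = 1    [(1|67) = 1]
The Legendre symbol is 1, so x^2 ≡ 7709 (mod 6247) has solution.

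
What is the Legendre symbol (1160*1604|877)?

By multiplicativity, (1160·1604|877) = (1160|877)·(1604|877).
First factor (1160|877):
Reduce the numerator: 1160 ≡ 283 (mod 877), so (1160|877) = (283|877).
877 ≡ 1 (mod 4), so quadratic reciprocity gives (283|877) = (877|283). Reduce: 877 ≡ 28 (mod 283). Now have (28|283).
Factor out 2: 28 = 2^2·7. Since 283 ≡ 3 (mod 8), (2|283) = -1, and (2|283)^2 = +1. Now have (7|283).
Both 7 ≡ 3 and 283 ≡ 3 (mod 4), so reciprocity gives (7|283) = -(283|7). Reduce: 283 ≡ 3 (mod 7). Now have -(3|7).
Both 3 ≡ 3 and 7 ≡ 3 (mod 4), so reciprocity gives (3|7) = -(7|3). Reduce: 7 ≡ 1 (mod 3). Now have (1|3).
(1|3) = 1. Collecting the sign factors: 1.
Second factor (1604|877):
Reduce the numerator: 1604 ≡ 727 (mod 877), so (1604|877) = (727|877).
877 ≡ 1 (mod 4), so quadratic reciprocity gives (727|877) = (877|727). Reduce: 877 ≡ 150 (mod 727). Now have (150|727).
Factor out 2: 150 = 2·75. Since 727 ≡ 7 (mod 8), (2|727) = +1. Now have (75|727).
Both 75 ≡ 3 and 727 ≡ 3 (mod 4), so reciprocity gives (75|727) = -(727|75). Reduce: 727 ≡ 52 (mod 75). Now have -(52|75).
Factor out 2: 52 = 2^2·13. Since 75 ≡ 3 (mod 8), (2|75) = -1, and (2|75)^2 = +1. Now have -(13|75).
13 ≡ 1 (mod 4), so quadratic reciprocity gives (13|75) = (75|13). Reduce: 75 ≡ 10 (mod 13). Now have -(10|13).
Factor out 2: 10 = 2·5. Since 13 ≡ 5 (mod 8), (2|13) = -1. Now have (5|13).
5 ≡ 1 (mod 4), so quadratic reciprocity gives (5|13) = (13|5). Reduce: 13 ≡ 3 (mod 5). Now have (3|5).
5 ≡ 1 (mod 4), so quadratic reciprocity gives (3|5) = (5|3). Reduce: 5 ≡ 2 (mod 3). Now have (2|3).
Factor out 2: 2 = 2. Since 3 ≡ 3 (mod 8), (2|3) = -1. Now have -(1|3).
(1|3) = 1. Collecting the sign factors: -1.
Product: (1)·(-1) = -1.

-1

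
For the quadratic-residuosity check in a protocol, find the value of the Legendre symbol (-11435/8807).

(-11435/8807)
  = -(11435/8807)    [8807 ≡ 3 mod 4 ⇒ (-1/8807) = -1]
  = -(2628/8807)    [11435 ≡ 2628 mod 8807]
  = -(657/8807)    [8807 ≡ 7 mod 8 ⇒ (2/8807)^2 = +1]
  = -(8807/657)    [QR: 657 ≡ 1 mod 4, sign kept]
  = -(266/657)    [8807 ≡ 266 mod 657]
  = -(133/657)    [657 ≡ 1 mod 8 ⇒ (2/657) = +1]
  = -(657/133)    [QR: 133 ≡ 1 mod 4, sign kept]
  = -(125/133)    [657 ≡ 125 mod 133]
  = -(133/125)    [QR: 125 ≡ 1 mod 4, sign kept]
  = -(8/125)    [133 ≡ 8 mod 125]
  = (1/125)    [125 ≡ 5 mod 8 ⇒ (2/125)^3 = -1]
  = 1    [(1/125) = 1]

1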